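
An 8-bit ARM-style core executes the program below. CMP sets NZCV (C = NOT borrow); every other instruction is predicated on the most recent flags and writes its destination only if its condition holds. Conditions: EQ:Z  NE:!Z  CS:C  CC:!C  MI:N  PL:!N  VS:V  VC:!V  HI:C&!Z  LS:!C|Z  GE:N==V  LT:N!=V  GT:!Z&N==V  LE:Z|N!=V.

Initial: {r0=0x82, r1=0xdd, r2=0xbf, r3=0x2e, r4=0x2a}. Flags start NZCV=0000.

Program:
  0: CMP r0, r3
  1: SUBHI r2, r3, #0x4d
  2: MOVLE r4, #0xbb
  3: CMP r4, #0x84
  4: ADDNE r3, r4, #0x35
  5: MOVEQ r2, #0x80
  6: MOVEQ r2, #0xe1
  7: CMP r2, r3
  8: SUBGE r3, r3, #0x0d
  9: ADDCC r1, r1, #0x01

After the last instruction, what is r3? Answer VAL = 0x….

0: ✓ CMP  NZCV=0011
1: ✓ SUBHI  r2←0xe1
2: ✓ MOVLE  r4←0xbb
3: ✓ CMP  NZCV=0010
4: ✓ ADDNE  r3←0xf0
5: · MOVEQ
6: · MOVEQ
7: ✓ CMP  NZCV=1000
8: · SUBGE
9: ✓ ADDCC  r1←0xde

VAL = 0xf0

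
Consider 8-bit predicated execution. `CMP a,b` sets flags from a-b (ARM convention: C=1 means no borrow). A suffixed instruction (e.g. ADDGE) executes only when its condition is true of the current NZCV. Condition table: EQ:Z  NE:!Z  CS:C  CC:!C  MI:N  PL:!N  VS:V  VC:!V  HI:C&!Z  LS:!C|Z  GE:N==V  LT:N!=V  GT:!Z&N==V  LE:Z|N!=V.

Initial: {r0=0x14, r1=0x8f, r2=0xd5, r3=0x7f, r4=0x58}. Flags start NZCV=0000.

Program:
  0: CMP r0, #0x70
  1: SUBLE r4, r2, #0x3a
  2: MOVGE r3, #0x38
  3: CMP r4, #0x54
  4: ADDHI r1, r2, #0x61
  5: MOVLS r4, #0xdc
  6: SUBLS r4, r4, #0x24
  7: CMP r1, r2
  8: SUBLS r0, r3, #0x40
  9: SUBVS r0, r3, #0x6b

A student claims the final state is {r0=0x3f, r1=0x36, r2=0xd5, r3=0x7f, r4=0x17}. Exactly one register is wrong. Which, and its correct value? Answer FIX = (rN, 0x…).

0: ✓ CMP  NZCV=1000
1: ✓ SUBLE  r4←0x9b
2: · MOVGE
3: ✓ CMP  NZCV=0011
4: ✓ ADDHI  r1←0x36
5: · MOVLS
6: · SUBLS
7: ✓ CMP  NZCV=0000
8: ✓ SUBLS  r0←0x3f
9: · SUBVS

FIX = (r4, 0x9b)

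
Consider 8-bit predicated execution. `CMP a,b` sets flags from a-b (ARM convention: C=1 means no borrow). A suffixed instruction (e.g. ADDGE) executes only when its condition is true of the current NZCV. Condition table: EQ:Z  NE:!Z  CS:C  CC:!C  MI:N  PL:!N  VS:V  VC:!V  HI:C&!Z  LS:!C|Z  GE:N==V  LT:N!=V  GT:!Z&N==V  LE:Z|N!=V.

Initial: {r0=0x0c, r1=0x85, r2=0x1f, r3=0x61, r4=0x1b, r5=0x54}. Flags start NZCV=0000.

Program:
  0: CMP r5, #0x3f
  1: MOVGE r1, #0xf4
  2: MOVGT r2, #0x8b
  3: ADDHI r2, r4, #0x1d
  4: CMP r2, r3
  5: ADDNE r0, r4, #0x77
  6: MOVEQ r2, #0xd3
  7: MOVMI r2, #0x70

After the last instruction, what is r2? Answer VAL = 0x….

[0] flags=0010 → (cmp)
[1] flags=0010 GE?T → r1=0xf4
[2] flags=0010 GT?T → r2=0x8b
[3] flags=0010 HI?T → r2=0x38
[4] flags=1000 → (cmp)
[5] flags=1000 NE?T → r0=0x92
[6] flags=1000 EQ?F → skip
[7] flags=1000 MI?T → r2=0x70

VAL = 0x70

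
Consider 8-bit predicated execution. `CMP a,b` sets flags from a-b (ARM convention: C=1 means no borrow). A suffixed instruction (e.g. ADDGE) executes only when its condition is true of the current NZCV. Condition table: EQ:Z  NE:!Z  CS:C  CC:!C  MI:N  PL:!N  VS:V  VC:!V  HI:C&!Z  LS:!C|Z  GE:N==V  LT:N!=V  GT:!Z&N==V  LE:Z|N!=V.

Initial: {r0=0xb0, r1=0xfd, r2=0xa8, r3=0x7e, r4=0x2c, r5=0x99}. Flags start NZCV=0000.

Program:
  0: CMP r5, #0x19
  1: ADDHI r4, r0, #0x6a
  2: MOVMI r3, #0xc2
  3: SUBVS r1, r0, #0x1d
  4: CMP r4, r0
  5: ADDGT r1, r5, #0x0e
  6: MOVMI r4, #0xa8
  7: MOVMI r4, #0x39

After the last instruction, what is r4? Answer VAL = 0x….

0: ✓ CMP  NZCV=1010
1: ✓ ADDHI  r4←0x1a
2: ✓ MOVMI  r3←0xc2
3: · SUBVS
4: ✓ CMP  NZCV=0000
5: ✓ ADDGT  r1←0xa7
6: · MOVMI
7: · MOVMI

VAL = 0x1a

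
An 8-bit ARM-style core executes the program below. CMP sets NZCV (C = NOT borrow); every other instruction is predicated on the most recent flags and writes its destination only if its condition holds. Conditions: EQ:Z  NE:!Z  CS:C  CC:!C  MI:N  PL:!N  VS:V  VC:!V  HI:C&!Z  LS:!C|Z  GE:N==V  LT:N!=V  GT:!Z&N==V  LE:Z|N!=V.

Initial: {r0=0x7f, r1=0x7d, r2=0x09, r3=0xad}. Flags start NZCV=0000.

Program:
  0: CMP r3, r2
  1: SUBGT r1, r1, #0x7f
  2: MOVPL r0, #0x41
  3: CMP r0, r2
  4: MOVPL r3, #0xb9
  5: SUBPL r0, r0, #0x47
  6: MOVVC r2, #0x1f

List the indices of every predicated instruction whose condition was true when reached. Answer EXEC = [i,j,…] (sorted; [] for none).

[0] flags=1010 → (cmp)
[1] flags=1010 GT?F → skip
[2] flags=1010 PL?F → skip
[3] flags=0010 → (cmp)
[4] flags=0010 PL?T → r3=0xb9
[5] flags=0010 PL?T → r0=0x38
[6] flags=0010 VC?T → r2=0x1f

EXEC = [4,5,6]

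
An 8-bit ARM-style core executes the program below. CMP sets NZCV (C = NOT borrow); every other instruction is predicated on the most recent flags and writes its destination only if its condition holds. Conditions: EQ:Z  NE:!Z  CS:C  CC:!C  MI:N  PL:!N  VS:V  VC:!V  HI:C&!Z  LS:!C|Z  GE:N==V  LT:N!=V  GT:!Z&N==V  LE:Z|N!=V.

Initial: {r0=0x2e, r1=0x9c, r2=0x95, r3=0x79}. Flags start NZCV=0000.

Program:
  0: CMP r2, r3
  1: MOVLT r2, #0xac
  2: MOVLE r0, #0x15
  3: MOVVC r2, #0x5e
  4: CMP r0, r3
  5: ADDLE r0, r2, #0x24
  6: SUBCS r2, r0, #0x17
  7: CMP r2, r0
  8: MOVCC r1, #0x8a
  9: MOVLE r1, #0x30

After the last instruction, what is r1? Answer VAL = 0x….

VAL = 0x30

[0] flags=0011 → (cmp)
[1] flags=0011 LT?T → r2=0xac
[2] flags=0011 LE?T → r0=0x15
[3] flags=0011 VC?F → skip
[4] flags=1000 → (cmp)
[5] flags=1000 LE?T → r0=0xd0
[6] flags=1000 CS?F → skip
[7] flags=1000 → (cmp)
[8] flags=1000 CC?T → r1=0x8a
[9] flags=1000 LE?T → r1=0x30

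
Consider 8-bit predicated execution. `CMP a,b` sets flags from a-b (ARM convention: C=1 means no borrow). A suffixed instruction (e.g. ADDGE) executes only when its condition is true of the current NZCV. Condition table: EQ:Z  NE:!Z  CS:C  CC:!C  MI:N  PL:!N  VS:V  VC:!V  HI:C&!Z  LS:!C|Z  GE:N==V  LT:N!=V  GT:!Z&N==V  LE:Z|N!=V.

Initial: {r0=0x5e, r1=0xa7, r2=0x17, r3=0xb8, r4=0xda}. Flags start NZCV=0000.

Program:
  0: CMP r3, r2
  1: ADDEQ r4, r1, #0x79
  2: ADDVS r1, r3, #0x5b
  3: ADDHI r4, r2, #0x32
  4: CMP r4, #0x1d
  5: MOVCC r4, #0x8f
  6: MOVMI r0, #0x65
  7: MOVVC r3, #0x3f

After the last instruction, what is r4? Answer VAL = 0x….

VAL = 0x49

[0] flags=1010 → (cmp)
[1] flags=1010 EQ?F → skip
[2] flags=1010 VS?F → skip
[3] flags=1010 HI?T → r4=0x49
[4] flags=0010 → (cmp)
[5] flags=0010 CC?F → skip
[6] flags=0010 MI?F → skip
[7] flags=0010 VC?T → r3=0x3f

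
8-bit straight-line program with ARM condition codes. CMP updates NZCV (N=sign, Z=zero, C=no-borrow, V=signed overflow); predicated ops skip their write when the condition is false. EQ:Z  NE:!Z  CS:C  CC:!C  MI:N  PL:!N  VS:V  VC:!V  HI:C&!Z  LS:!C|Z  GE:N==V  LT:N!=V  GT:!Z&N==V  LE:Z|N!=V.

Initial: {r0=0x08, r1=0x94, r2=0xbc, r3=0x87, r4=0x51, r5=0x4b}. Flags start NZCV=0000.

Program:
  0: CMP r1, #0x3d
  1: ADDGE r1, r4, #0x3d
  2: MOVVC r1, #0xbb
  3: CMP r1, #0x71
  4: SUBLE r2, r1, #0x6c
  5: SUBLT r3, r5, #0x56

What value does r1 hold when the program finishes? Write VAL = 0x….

VAL = 0x94

0: ✓ CMP  NZCV=0011
1: · ADDGE
2: · MOVVC
3: ✓ CMP  NZCV=0011
4: ✓ SUBLE  r2←0x28
5: ✓ SUBLT  r3←0xf5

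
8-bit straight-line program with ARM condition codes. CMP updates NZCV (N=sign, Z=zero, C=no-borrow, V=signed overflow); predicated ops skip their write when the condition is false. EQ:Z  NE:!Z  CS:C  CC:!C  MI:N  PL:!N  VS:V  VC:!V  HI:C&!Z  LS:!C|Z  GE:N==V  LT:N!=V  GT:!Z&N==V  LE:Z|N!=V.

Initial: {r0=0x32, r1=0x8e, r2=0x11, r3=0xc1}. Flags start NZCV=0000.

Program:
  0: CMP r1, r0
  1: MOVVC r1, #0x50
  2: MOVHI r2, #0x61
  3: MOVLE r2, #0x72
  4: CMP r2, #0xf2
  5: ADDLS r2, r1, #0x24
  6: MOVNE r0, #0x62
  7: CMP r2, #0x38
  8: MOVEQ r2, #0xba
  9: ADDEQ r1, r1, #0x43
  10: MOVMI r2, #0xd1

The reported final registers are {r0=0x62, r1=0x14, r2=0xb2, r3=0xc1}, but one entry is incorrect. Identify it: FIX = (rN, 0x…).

FIX = (r1, 0x8e)

[0] flags=0011 → (cmp)
[1] flags=0011 VC?F → skip
[2] flags=0011 HI?T → r2=0x61
[3] flags=0011 LE?T → r2=0x72
[4] flags=1001 → (cmp)
[5] flags=1001 LS?T → r2=0xb2
[6] flags=1001 NE?T → r0=0x62
[7] flags=0011 → (cmp)
[8] flags=0011 EQ?F → skip
[9] flags=0011 EQ?F → skip
[10] flags=0011 MI?F → skip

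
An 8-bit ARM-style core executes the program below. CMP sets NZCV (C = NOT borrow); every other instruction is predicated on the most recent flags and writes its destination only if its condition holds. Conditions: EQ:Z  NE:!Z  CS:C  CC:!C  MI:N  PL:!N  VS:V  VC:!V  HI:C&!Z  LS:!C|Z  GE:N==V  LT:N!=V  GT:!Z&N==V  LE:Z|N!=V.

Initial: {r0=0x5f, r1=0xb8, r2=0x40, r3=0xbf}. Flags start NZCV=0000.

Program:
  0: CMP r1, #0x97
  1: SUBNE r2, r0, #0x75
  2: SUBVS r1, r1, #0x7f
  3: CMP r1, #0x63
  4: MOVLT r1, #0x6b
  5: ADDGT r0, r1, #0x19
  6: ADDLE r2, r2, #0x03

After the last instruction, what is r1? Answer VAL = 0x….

0: ✓ CMP  NZCV=0010
1: ✓ SUBNE  r2←0xea
2: · SUBVS
3: ✓ CMP  NZCV=0011
4: ✓ MOVLT  r1←0x6b
5: · ADDGT
6: ✓ ADDLE  r2←0xed

VAL = 0x6b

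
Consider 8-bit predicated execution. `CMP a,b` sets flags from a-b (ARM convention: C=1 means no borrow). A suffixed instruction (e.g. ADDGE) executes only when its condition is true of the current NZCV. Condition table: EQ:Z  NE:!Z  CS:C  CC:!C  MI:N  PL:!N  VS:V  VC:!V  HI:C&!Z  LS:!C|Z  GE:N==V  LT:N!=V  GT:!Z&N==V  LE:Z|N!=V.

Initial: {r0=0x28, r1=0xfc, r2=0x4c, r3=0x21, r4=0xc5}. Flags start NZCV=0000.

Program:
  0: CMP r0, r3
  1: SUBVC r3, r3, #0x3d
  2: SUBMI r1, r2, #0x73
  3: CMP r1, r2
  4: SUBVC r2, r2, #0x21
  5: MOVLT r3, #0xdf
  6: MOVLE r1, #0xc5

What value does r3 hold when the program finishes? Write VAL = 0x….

[0] flags=0010 → (cmp)
[1] flags=0010 VC?T → r3=0xe4
[2] flags=0010 MI?F → skip
[3] flags=1010 → (cmp)
[4] flags=1010 VC?T → r2=0x2b
[5] flags=1010 LT?T → r3=0xdf
[6] flags=1010 LE?T → r1=0xc5

VAL = 0xdf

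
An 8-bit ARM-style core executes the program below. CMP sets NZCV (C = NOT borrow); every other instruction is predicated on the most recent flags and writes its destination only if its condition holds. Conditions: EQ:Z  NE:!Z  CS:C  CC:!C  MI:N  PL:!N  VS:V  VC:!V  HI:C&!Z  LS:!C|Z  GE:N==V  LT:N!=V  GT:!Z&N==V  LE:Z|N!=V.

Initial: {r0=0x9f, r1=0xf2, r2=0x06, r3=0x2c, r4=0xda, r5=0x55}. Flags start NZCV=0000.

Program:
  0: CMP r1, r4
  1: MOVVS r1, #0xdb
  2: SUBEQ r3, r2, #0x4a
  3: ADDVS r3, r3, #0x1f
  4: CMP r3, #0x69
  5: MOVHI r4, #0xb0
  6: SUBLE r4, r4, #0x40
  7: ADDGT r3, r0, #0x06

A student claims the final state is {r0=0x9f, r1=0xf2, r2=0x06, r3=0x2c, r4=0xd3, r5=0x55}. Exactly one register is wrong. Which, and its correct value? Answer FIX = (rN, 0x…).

0: ✓ CMP  NZCV=0010
1: · MOVVS
2: · SUBEQ
3: · ADDVS
4: ✓ CMP  NZCV=1000
5: · MOVHI
6: ✓ SUBLE  r4←0x9a
7: · ADDGT

FIX = (r4, 0x9a)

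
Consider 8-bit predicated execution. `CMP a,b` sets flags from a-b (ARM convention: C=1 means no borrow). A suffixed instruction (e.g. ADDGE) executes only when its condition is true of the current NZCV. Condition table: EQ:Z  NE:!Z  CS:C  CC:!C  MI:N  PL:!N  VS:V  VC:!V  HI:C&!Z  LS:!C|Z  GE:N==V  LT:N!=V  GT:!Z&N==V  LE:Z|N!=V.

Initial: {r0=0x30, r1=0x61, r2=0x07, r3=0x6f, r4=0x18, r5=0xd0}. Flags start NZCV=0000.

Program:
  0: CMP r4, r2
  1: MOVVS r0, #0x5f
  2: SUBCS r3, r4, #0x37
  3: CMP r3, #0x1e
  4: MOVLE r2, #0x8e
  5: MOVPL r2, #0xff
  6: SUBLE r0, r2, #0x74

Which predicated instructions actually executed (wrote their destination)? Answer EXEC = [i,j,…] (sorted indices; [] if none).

EXEC = [2,4,6]

[0] flags=0010 → (cmp)
[1] flags=0010 VS?F → skip
[2] flags=0010 CS?T → r3=0xe1
[3] flags=1010 → (cmp)
[4] flags=1010 LE?T → r2=0x8e
[5] flags=1010 PL?F → skip
[6] flags=1010 LE?T → r0=0x1a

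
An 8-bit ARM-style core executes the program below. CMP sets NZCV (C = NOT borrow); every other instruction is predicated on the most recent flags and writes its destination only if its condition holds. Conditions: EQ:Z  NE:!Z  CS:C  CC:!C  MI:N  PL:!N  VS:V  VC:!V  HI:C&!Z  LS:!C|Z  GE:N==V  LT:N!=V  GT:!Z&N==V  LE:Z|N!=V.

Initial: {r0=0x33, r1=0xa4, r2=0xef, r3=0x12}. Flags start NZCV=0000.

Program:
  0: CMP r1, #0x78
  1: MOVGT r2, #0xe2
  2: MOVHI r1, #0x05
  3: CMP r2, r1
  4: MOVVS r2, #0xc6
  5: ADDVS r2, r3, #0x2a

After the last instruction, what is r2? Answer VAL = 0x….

VAL = 0xef

0: ✓ CMP  NZCV=0011
1: · MOVGT
2: ✓ MOVHI  r1←0x05
3: ✓ CMP  NZCV=1010
4: · MOVVS
5: · ADDVS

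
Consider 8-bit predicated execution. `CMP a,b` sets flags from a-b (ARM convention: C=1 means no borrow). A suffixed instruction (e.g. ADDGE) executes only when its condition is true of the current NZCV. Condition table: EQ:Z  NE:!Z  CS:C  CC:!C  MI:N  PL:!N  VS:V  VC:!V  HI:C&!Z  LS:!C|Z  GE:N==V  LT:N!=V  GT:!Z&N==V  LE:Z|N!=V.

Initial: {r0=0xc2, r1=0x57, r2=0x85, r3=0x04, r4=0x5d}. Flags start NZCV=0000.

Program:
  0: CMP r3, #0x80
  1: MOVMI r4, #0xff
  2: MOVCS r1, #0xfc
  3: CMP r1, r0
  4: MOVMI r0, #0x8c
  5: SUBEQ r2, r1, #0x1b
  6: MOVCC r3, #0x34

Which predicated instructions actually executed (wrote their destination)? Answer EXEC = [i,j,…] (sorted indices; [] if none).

0: ✓ CMP  NZCV=1001
1: ✓ MOVMI  r4←0xff
2: · MOVCS
3: ✓ CMP  NZCV=1001
4: ✓ MOVMI  r0←0x8c
5: · SUBEQ
6: ✓ MOVCC  r3←0x34

EXEC = [1,4,6]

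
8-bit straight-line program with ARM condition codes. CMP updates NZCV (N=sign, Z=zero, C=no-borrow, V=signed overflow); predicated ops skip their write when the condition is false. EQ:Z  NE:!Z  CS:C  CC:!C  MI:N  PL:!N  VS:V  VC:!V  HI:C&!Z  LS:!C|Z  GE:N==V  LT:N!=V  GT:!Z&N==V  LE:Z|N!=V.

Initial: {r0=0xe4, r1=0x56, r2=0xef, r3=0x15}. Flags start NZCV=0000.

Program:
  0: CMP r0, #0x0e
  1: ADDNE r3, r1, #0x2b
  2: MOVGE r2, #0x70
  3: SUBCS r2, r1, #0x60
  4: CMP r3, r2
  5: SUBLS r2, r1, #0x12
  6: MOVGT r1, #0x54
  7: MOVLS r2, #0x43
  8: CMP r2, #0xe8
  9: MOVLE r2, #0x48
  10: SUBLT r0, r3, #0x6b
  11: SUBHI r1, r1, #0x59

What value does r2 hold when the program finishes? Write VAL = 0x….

VAL = 0x43

0: ✓ CMP  NZCV=1010
1: ✓ ADDNE  r3←0x81
2: · MOVGE
3: ✓ SUBCS  r2←0xf6
4: ✓ CMP  NZCV=1000
5: ✓ SUBLS  r2←0x44
6: · MOVGT
7: ✓ MOVLS  r2←0x43
8: ✓ CMP  NZCV=0000
9: · MOVLE
10: · SUBLT
11: · SUBHI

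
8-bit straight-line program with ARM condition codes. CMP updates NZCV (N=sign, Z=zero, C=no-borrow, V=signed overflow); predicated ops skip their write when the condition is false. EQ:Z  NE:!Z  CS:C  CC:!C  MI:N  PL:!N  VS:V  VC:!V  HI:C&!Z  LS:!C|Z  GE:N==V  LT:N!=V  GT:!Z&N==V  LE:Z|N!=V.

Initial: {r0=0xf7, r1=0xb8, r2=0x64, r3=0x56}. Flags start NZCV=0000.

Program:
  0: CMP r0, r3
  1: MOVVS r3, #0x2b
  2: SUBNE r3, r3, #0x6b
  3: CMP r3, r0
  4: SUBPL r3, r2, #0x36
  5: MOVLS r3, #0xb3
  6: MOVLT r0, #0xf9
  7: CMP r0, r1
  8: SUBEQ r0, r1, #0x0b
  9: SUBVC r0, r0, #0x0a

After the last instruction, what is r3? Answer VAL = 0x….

VAL = 0xb3

[0] flags=1010 → (cmp)
[1] flags=1010 VS?F → skip
[2] flags=1010 NE?T → r3=0xeb
[3] flags=1000 → (cmp)
[4] flags=1000 PL?F → skip
[5] flags=1000 LS?T → r3=0xb3
[6] flags=1000 LT?T → r0=0xf9
[7] flags=0010 → (cmp)
[8] flags=0010 EQ?F → skip
[9] flags=0010 VC?T → r0=0xef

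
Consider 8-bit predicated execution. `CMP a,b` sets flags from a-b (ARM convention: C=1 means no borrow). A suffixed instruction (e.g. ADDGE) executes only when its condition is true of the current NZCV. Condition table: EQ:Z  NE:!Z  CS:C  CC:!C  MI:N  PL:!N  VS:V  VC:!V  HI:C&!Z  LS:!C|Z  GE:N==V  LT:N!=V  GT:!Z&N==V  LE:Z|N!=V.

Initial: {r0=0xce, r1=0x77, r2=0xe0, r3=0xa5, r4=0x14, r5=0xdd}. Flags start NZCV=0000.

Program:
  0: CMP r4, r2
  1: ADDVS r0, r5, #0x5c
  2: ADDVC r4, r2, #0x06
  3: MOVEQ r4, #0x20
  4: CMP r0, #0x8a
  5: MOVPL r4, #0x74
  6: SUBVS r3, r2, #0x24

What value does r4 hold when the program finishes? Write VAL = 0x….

0: ✓ CMP  NZCV=0000
1: · ADDVS
2: ✓ ADDVC  r4←0xe6
3: · MOVEQ
4: ✓ CMP  NZCV=0010
5: ✓ MOVPL  r4←0x74
6: · SUBVS

VAL = 0x74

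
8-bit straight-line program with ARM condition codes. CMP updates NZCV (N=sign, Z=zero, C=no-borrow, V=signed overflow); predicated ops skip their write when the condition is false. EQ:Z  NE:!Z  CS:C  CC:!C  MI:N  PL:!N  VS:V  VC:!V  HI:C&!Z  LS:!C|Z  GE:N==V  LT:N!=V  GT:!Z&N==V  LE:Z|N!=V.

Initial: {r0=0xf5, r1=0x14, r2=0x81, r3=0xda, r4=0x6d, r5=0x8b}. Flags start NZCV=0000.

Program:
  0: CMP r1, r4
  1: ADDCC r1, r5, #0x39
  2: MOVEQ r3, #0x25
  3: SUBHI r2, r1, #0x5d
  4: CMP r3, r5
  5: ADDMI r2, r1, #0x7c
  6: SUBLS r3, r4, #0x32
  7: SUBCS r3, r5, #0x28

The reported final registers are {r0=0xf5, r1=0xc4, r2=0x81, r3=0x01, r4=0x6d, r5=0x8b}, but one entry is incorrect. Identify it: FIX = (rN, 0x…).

FIX = (r3, 0x63)

[0] flags=1000 → (cmp)
[1] flags=1000 CC?T → r1=0xc4
[2] flags=1000 EQ?F → skip
[3] flags=1000 HI?F → skip
[4] flags=0010 → (cmp)
[5] flags=0010 MI?F → skip
[6] flags=0010 LS?F → skip
[7] flags=0010 CS?T → r3=0x63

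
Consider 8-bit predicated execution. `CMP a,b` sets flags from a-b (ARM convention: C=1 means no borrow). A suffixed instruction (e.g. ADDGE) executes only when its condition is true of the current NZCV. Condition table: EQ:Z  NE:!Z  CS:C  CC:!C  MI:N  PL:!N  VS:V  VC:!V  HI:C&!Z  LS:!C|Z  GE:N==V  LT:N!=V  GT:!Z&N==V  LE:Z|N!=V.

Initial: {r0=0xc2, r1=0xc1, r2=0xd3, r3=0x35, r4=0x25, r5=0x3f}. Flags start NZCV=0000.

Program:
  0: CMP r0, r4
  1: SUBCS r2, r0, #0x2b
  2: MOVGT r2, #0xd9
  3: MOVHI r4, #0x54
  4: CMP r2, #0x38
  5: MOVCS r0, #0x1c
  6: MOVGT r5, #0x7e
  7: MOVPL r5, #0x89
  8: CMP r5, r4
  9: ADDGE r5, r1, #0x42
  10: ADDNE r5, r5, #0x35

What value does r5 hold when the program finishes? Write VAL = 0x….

VAL = 0xbe

[0] flags=1010 → (cmp)
[1] flags=1010 CS?T → r2=0x97
[2] flags=1010 GT?F → skip
[3] flags=1010 HI?T → r4=0x54
[4] flags=0011 → (cmp)
[5] flags=0011 CS?T → r0=0x1c
[6] flags=0011 GT?F → skip
[7] flags=0011 PL?T → r5=0x89
[8] flags=0011 → (cmp)
[9] flags=0011 GE?F → skip
[10] flags=0011 NE?T → r5=0xbe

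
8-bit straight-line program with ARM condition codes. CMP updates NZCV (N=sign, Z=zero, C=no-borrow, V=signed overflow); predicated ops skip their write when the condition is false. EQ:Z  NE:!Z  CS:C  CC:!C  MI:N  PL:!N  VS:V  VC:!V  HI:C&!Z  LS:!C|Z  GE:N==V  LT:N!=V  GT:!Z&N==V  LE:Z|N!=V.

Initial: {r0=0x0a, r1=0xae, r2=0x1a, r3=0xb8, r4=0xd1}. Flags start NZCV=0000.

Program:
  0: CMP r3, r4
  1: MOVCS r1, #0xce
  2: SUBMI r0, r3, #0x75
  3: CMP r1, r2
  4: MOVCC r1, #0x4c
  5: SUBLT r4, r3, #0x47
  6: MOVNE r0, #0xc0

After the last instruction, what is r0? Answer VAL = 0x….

[0] flags=1000 → (cmp)
[1] flags=1000 CS?F → skip
[2] flags=1000 MI?T → r0=0x43
[3] flags=1010 → (cmp)
[4] flags=1010 CC?F → skip
[5] flags=1010 LT?T → r4=0x71
[6] flags=1010 NE?T → r0=0xc0

VAL = 0xc0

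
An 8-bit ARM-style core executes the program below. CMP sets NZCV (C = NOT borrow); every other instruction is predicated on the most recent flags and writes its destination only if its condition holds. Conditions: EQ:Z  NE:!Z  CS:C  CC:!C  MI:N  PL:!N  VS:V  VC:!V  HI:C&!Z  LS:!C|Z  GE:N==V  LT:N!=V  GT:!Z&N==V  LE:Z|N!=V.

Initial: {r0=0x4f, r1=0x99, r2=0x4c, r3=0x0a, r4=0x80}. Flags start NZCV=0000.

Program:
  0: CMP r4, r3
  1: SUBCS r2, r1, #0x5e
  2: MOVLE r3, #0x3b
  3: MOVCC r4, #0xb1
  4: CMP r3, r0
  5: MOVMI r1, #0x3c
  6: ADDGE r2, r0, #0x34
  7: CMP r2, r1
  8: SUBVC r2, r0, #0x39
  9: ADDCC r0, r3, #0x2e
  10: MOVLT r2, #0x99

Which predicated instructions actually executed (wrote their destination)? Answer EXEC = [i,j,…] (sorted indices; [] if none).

EXEC = [1,2,5,8,9,10]

0: ✓ CMP  NZCV=0011
1: ✓ SUBCS  r2←0x3b
2: ✓ MOVLE  r3←0x3b
3: · MOVCC
4: ✓ CMP  NZCV=1000
5: ✓ MOVMI  r1←0x3c
6: · ADDGE
7: ✓ CMP  NZCV=1000
8: ✓ SUBVC  r2←0x16
9: ✓ ADDCC  r0←0x69
10: ✓ MOVLT  r2←0x99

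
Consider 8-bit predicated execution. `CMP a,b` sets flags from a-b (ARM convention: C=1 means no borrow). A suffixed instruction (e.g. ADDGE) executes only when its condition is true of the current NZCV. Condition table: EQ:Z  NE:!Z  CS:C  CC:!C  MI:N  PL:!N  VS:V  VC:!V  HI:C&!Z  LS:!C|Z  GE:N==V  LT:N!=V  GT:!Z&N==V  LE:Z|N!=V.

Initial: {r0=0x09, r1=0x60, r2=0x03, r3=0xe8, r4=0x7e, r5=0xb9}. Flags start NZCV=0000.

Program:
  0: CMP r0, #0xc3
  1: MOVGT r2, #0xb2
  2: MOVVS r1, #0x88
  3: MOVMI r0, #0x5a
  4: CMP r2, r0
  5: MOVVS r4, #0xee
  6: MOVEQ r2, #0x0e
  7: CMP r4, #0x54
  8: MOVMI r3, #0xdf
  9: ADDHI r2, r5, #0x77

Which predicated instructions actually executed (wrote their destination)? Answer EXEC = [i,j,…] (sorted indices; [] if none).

EXEC = [1,9]

[0] flags=0000 → (cmp)
[1] flags=0000 GT?T → r2=0xb2
[2] flags=0000 VS?F → skip
[3] flags=0000 MI?F → skip
[4] flags=1010 → (cmp)
[5] flags=1010 VS?F → skip
[6] flags=1010 EQ?F → skip
[7] flags=0010 → (cmp)
[8] flags=0010 MI?F → skip
[9] flags=0010 HI?T → r2=0x30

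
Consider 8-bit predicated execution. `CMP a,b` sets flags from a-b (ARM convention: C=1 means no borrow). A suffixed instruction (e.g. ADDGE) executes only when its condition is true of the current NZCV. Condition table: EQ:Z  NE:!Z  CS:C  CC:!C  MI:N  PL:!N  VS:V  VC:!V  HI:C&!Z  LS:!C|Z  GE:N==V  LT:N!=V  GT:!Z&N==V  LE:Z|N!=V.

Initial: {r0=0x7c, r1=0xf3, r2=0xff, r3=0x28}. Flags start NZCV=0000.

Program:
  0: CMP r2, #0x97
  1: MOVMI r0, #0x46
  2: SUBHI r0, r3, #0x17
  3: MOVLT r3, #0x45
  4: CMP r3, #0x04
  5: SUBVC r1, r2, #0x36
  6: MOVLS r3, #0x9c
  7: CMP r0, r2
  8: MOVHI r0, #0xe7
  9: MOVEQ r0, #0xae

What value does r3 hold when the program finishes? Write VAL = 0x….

[0] flags=0010 → (cmp)
[1] flags=0010 MI?F → skip
[2] flags=0010 HI?T → r0=0x11
[3] flags=0010 LT?F → skip
[4] flags=0010 → (cmp)
[5] flags=0010 VC?T → r1=0xc9
[6] flags=0010 LS?F → skip
[7] flags=0000 → (cmp)
[8] flags=0000 HI?F → skip
[9] flags=0000 EQ?F → skip

VAL = 0x28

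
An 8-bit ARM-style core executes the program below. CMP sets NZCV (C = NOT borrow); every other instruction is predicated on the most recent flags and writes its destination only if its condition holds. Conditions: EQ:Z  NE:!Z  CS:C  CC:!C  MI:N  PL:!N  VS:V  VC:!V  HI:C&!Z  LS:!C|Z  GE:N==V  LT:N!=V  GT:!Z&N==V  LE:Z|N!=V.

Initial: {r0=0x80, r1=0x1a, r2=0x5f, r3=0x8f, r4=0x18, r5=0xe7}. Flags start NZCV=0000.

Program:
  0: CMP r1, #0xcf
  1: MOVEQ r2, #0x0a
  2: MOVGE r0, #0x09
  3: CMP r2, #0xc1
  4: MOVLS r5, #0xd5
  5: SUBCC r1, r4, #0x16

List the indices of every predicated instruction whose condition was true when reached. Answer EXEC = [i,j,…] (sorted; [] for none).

EXEC = [2,4,5]

[0] flags=0000 → (cmp)
[1] flags=0000 EQ?F → skip
[2] flags=0000 GE?T → r0=0x09
[3] flags=1001 → (cmp)
[4] flags=1001 LS?T → r5=0xd5
[5] flags=1001 CC?T → r1=0x02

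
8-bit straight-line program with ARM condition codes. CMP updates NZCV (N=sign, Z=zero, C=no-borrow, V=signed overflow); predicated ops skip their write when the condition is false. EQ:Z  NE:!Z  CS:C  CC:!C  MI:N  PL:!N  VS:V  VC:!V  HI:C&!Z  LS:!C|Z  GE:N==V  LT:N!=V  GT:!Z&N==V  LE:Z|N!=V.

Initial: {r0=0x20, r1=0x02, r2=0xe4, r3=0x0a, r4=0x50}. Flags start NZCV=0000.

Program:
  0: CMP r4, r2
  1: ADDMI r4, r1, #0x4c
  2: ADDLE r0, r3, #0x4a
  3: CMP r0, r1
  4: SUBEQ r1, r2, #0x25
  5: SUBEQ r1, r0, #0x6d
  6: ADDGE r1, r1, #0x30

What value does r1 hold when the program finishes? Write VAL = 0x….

VAL = 0x32

[0] flags=0000 → (cmp)
[1] flags=0000 MI?F → skip
[2] flags=0000 LE?F → skip
[3] flags=0010 → (cmp)
[4] flags=0010 EQ?F → skip
[5] flags=0010 EQ?F → skip
[6] flags=0010 GE?T → r1=0x32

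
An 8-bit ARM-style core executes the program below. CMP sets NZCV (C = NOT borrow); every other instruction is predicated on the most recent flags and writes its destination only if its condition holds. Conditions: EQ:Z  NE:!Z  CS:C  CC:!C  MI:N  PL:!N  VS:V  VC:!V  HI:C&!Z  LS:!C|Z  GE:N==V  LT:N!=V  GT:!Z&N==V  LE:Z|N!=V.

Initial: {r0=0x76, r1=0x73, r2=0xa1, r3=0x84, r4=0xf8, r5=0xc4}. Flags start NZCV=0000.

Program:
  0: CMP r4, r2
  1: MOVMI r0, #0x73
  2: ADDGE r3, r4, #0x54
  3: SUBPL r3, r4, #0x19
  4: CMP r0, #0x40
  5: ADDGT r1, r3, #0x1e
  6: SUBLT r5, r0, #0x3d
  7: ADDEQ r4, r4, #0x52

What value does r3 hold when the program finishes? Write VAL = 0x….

0: ✓ CMP  NZCV=0010
1: · MOVMI
2: ✓ ADDGE  r3←0x4c
3: ✓ SUBPL  r3←0xdf
4: ✓ CMP  NZCV=0010
5: ✓ ADDGT  r1←0xfd
6: · SUBLT
7: · ADDEQ

VAL = 0xdf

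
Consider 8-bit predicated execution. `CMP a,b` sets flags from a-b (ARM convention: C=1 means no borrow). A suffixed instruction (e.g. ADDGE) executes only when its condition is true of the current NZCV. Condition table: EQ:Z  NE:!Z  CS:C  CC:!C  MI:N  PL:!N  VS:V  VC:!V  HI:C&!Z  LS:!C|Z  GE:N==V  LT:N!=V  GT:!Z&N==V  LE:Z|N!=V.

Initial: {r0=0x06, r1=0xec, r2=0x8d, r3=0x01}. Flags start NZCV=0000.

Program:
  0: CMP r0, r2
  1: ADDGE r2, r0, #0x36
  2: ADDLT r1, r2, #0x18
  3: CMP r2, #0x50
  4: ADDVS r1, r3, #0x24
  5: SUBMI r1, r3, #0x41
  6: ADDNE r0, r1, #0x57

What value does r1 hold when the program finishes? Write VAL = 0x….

[0] flags=0000 → (cmp)
[1] flags=0000 GE?T → r2=0x3c
[2] flags=0000 LT?F → skip
[3] flags=1000 → (cmp)
[4] flags=1000 VS?F → skip
[5] flags=1000 MI?T → r1=0xc0
[6] flags=1000 NE?T → r0=0x17

VAL = 0xc0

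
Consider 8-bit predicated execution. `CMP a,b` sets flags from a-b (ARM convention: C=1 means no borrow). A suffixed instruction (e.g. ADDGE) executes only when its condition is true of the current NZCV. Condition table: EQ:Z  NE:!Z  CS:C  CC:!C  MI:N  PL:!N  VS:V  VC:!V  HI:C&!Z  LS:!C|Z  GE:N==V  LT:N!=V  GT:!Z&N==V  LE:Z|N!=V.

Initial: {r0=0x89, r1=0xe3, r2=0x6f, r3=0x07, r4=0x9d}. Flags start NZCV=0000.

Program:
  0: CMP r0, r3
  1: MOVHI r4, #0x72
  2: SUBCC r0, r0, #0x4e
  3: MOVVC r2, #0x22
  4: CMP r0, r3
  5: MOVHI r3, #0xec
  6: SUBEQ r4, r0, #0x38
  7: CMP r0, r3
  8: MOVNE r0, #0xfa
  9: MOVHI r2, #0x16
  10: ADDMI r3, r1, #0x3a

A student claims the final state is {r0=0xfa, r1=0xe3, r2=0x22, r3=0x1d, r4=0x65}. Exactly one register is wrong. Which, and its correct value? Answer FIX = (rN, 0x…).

0: ✓ CMP  NZCV=1010
1: ✓ MOVHI  r4←0x72
2: · SUBCC
3: ✓ MOVVC  r2←0x22
4: ✓ CMP  NZCV=1010
5: ✓ MOVHI  r3←0xec
6: · SUBEQ
7: ✓ CMP  NZCV=1000
8: ✓ MOVNE  r0←0xfa
9: · MOVHI
10: ✓ ADDMI  r3←0x1d

FIX = (r4, 0x72)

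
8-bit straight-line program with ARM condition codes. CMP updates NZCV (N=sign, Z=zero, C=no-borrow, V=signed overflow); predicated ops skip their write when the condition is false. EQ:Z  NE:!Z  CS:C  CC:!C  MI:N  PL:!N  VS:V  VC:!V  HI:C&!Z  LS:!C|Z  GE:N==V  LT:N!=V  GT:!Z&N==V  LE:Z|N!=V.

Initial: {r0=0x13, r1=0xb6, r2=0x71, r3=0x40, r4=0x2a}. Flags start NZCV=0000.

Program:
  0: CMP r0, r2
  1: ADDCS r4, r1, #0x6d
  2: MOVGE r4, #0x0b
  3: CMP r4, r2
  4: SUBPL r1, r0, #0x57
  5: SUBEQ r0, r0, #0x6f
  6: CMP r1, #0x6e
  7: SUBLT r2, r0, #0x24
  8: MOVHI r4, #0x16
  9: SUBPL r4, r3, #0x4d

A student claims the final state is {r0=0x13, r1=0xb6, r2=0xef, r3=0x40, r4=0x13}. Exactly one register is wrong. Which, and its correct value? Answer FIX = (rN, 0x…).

[0] flags=1000 → (cmp)
[1] flags=1000 CS?F → skip
[2] flags=1000 GE?F → skip
[3] flags=1000 → (cmp)
[4] flags=1000 PL?F → skip
[5] flags=1000 EQ?F → skip
[6] flags=0011 → (cmp)
[7] flags=0011 LT?T → r2=0xef
[8] flags=0011 HI?T → r4=0x16
[9] flags=0011 PL?T → r4=0xf3

FIX = (r4, 0xf3)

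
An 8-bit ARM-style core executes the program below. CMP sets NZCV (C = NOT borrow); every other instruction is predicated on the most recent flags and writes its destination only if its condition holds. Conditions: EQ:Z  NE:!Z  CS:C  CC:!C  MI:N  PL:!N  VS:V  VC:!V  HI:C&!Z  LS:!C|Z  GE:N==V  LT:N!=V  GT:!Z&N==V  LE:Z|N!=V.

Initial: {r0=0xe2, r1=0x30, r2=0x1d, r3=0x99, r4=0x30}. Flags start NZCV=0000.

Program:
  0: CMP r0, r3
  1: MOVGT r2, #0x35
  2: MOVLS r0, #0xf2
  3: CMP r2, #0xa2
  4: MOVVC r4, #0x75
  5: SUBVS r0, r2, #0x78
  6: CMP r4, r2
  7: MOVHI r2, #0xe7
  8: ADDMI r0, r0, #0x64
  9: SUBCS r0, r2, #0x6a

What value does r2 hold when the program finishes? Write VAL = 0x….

VAL = 0x35

[0] flags=0010 → (cmp)
[1] flags=0010 GT?T → r2=0x35
[2] flags=0010 LS?F → skip
[3] flags=1001 → (cmp)
[4] flags=1001 VC?F → skip
[5] flags=1001 VS?T → r0=0xbd
[6] flags=1000 → (cmp)
[7] flags=1000 HI?F → skip
[8] flags=1000 MI?T → r0=0x21
[9] flags=1000 CS?F → skip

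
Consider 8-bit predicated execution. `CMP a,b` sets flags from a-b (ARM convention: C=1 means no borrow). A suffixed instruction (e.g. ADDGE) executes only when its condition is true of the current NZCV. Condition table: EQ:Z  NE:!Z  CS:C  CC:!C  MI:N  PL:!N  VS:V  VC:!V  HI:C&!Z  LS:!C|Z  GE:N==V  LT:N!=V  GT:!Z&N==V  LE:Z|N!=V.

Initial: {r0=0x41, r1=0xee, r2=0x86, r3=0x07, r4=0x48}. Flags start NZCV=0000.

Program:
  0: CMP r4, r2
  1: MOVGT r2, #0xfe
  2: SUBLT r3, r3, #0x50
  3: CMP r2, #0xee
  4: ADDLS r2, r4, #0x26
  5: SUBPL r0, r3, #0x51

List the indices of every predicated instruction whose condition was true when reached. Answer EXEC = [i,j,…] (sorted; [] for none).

[0] flags=1001 → (cmp)
[1] flags=1001 GT?T → r2=0xfe
[2] flags=1001 LT?F → skip
[3] flags=0010 → (cmp)
[4] flags=0010 LS?F → skip
[5] flags=0010 PL?T → r0=0xb6

EXEC = [1,5]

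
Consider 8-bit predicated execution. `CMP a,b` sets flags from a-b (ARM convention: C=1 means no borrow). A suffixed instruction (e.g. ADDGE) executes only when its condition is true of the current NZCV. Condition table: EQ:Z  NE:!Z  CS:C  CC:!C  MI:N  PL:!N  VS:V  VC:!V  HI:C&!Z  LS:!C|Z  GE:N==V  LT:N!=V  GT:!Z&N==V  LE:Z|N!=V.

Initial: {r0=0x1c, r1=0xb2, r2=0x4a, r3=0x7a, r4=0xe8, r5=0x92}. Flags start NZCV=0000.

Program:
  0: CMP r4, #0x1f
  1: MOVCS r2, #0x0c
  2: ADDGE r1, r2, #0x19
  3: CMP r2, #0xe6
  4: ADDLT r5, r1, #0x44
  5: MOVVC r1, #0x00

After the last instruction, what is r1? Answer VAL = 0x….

VAL = 0x00

0: ✓ CMP  NZCV=1010
1: ✓ MOVCS  r2←0x0c
2: · ADDGE
3: ✓ CMP  NZCV=0000
4: · ADDLT
5: ✓ MOVVC  r1←0x00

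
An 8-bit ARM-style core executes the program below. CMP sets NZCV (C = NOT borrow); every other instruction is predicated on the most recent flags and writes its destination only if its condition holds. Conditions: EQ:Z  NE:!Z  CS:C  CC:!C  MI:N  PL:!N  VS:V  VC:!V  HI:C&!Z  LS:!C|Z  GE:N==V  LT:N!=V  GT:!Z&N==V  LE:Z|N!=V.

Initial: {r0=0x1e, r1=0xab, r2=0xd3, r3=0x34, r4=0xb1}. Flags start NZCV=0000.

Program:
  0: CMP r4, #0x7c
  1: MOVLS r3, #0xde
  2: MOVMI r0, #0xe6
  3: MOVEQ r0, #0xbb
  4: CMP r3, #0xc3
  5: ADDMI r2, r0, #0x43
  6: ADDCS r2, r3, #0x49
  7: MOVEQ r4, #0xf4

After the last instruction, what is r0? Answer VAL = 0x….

[0] flags=0011 → (cmp)
[1] flags=0011 LS?F → skip
[2] flags=0011 MI?F → skip
[3] flags=0011 EQ?F → skip
[4] flags=0000 → (cmp)
[5] flags=0000 MI?F → skip
[6] flags=0000 CS?F → skip
[7] flags=0000 EQ?F → skip

VAL = 0x1e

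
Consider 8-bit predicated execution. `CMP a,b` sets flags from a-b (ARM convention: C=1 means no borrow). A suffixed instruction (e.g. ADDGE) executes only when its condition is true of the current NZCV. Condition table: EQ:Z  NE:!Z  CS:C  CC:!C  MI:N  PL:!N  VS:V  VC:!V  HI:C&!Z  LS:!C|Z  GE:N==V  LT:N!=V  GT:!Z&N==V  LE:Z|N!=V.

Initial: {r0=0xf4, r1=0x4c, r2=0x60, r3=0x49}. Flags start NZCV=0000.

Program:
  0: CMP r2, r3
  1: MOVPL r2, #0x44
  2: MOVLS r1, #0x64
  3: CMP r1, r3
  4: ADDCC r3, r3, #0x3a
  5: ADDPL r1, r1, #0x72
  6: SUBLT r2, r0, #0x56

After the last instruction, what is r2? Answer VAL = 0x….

[0] flags=0010 → (cmp)
[1] flags=0010 PL?T → r2=0x44
[2] flags=0010 LS?F → skip
[3] flags=0010 → (cmp)
[4] flags=0010 CC?F → skip
[5] flags=0010 PL?T → r1=0xbe
[6] flags=0010 LT?F → skip

VAL = 0x44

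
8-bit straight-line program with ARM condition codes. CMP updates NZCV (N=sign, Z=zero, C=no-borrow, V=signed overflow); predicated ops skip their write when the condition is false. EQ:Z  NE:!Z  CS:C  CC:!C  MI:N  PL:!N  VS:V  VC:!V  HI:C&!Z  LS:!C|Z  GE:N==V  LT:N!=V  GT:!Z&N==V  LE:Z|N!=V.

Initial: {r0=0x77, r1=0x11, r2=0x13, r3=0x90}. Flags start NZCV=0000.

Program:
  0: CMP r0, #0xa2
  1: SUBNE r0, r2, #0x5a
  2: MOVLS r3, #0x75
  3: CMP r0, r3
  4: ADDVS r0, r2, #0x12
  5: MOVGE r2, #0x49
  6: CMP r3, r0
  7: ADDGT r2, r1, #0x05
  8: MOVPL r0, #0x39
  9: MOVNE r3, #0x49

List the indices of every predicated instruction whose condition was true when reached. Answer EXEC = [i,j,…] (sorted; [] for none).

0: ✓ CMP  NZCV=1001
1: ✓ SUBNE  r0←0xb9
2: ✓ MOVLS  r3←0x75
3: ✓ CMP  NZCV=0011
4: ✓ ADDVS  r0←0x25
5: · MOVGE
6: ✓ CMP  NZCV=0010
7: ✓ ADDGT  r2←0x16
8: ✓ MOVPL  r0←0x39
9: ✓ MOVNE  r3←0x49

EXEC = [1,2,4,7,8,9]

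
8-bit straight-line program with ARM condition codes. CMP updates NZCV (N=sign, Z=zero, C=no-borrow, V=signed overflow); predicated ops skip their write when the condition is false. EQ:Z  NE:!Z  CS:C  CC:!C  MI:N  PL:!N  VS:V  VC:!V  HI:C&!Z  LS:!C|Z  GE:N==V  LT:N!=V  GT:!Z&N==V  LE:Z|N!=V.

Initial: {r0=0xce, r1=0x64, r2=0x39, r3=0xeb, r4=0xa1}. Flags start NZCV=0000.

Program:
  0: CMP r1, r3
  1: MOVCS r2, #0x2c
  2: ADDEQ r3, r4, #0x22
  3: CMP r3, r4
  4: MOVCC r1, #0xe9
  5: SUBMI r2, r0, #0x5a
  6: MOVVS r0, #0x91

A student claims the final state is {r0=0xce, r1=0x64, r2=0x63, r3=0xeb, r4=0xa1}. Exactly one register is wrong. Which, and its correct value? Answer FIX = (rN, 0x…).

[0] flags=0000 → (cmp)
[1] flags=0000 CS?F → skip
[2] flags=0000 EQ?F → skip
[3] flags=0010 → (cmp)
[4] flags=0010 CC?F → skip
[5] flags=0010 MI?F → skip
[6] flags=0010 VS?F → skip

FIX = (r2, 0x39)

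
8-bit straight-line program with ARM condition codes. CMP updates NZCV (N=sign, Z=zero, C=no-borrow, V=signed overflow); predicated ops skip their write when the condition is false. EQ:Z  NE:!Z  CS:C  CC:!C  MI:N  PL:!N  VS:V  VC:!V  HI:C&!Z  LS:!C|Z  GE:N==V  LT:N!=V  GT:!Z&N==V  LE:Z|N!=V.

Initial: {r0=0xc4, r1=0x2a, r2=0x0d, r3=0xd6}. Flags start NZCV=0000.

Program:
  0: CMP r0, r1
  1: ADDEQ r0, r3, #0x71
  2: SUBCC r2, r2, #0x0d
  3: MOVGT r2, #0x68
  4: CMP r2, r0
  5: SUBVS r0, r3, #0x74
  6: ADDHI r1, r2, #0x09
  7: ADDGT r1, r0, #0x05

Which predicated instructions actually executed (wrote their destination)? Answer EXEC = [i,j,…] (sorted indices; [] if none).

0: ✓ CMP  NZCV=1010
1: · ADDEQ
2: · SUBCC
3: · MOVGT
4: ✓ CMP  NZCV=0000
5: · SUBVS
6: · ADDHI
7: ✓ ADDGT  r1←0xc9

EXEC = [7]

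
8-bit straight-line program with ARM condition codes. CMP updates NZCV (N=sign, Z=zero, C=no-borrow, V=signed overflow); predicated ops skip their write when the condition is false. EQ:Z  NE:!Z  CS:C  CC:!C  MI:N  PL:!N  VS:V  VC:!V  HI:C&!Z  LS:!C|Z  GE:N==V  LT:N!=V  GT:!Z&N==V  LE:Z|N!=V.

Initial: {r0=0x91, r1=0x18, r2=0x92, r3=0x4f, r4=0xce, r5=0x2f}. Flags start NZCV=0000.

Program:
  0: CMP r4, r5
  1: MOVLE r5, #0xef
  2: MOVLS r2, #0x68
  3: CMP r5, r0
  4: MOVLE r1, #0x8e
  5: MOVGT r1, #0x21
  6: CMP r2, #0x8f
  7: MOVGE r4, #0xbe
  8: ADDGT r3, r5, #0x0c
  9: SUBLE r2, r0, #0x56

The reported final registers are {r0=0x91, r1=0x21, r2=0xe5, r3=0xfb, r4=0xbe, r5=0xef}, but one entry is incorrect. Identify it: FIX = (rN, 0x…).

FIX = (r2, 0x92)

[0] flags=1010 → (cmp)
[1] flags=1010 LE?T → r5=0xef
[2] flags=1010 LS?F → skip
[3] flags=0010 → (cmp)
[4] flags=0010 LE?F → skip
[5] flags=0010 GT?T → r1=0x21
[6] flags=0010 → (cmp)
[7] flags=0010 GE?T → r4=0xbe
[8] flags=0010 GT?T → r3=0xfb
[9] flags=0010 LE?F → skip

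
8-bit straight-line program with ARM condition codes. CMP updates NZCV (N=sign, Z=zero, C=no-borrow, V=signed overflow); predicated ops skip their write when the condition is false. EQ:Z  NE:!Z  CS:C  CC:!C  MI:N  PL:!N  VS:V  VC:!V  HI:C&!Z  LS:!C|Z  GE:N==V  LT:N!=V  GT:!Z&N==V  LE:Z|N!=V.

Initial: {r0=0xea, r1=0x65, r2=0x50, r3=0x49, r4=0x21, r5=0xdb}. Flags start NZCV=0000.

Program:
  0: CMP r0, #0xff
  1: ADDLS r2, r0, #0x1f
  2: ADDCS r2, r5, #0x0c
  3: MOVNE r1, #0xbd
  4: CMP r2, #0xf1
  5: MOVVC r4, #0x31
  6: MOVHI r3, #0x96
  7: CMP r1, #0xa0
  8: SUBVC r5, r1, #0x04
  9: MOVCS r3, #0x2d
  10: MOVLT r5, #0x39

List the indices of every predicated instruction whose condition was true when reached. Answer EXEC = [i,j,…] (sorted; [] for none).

[0] flags=1000 → (cmp)
[1] flags=1000 LS?T → r2=0x09
[2] flags=1000 CS?F → skip
[3] flags=1000 NE?T → r1=0xbd
[4] flags=0000 → (cmp)
[5] flags=0000 VC?T → r4=0x31
[6] flags=0000 HI?F → skip
[7] flags=0010 → (cmp)
[8] flags=0010 VC?T → r5=0xb9
[9] flags=0010 CS?T → r3=0x2d
[10] flags=0010 LT?F → skip

EXEC = [1,3,5,8,9]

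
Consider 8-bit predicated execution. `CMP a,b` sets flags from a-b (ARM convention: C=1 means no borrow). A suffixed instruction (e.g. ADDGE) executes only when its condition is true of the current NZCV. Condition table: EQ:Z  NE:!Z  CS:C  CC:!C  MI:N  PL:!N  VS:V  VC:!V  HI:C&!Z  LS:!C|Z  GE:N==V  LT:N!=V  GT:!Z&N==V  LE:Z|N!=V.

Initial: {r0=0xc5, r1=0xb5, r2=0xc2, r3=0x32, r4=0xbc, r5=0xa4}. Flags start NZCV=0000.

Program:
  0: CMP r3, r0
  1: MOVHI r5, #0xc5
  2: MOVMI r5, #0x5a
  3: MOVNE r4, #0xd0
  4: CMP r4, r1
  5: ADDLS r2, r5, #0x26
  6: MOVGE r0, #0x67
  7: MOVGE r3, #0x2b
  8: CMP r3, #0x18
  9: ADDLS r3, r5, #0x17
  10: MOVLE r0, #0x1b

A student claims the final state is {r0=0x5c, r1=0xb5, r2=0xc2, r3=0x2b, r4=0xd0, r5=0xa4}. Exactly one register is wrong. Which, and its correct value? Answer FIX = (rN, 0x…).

[0] flags=0000 → (cmp)
[1] flags=0000 HI?F → skip
[2] flags=0000 MI?F → skip
[3] flags=0000 NE?T → r4=0xd0
[4] flags=0010 → (cmp)
[5] flags=0010 LS?F → skip
[6] flags=0010 GE?T → r0=0x67
[7] flags=0010 GE?T → r3=0x2b
[8] flags=0010 → (cmp)
[9] flags=0010 LS?F → skip
[10] flags=0010 LE?F → skip

FIX = (r0, 0x67)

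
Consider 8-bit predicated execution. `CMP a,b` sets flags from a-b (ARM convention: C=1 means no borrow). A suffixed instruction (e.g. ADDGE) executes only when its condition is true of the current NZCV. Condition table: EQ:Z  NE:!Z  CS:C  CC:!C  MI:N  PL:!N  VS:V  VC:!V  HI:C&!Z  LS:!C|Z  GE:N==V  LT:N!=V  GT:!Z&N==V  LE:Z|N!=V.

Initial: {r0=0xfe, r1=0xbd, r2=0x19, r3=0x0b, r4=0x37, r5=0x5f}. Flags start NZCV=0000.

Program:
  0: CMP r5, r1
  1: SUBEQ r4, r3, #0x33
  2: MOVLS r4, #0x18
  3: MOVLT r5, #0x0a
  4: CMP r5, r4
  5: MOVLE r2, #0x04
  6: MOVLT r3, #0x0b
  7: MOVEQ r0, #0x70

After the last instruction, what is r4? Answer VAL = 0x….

0: ✓ CMP  NZCV=1001
1: · SUBEQ
2: ✓ MOVLS  r4←0x18
3: · MOVLT
4: ✓ CMP  NZCV=0010
5: · MOVLE
6: · MOVLT
7: · MOVEQ

VAL = 0x18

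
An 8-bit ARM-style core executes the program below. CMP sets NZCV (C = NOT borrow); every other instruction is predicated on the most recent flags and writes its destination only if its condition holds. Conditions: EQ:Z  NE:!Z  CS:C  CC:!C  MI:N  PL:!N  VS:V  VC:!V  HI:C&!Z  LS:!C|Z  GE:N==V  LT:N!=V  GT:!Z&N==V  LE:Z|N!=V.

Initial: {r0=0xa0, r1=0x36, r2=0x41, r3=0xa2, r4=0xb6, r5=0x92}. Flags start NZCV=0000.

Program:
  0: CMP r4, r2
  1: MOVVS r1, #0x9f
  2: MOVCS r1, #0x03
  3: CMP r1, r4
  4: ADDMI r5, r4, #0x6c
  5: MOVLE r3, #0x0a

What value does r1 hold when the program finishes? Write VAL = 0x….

[0] flags=0011 → (cmp)
[1] flags=0011 VS?T → r1=0x9f
[2] flags=0011 CS?T → r1=0x03
[3] flags=0000 → (cmp)
[4] flags=0000 MI?F → skip
[5] flags=0000 LE?F → skip

VAL = 0x03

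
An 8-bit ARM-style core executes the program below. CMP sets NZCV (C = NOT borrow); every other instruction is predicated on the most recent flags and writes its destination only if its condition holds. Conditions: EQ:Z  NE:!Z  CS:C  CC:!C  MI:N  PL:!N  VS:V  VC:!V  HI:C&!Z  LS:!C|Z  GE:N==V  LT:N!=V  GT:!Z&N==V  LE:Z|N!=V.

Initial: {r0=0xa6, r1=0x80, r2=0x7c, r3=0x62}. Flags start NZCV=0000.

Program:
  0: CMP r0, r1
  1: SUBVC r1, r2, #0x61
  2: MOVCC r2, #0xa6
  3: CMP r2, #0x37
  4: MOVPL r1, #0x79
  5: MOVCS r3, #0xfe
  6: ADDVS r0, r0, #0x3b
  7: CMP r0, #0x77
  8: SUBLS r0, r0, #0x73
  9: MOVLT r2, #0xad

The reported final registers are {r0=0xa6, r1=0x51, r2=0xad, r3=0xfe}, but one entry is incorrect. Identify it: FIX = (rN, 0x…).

0: ✓ CMP  NZCV=0010
1: ✓ SUBVC  r1←0x1b
2: · MOVCC
3: ✓ CMP  NZCV=0010
4: ✓ MOVPL  r1←0x79
5: ✓ MOVCS  r3←0xfe
6: · ADDVS
7: ✓ CMP  NZCV=0011
8: · SUBLS
9: ✓ MOVLT  r2←0xad

FIX = (r1, 0x79)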